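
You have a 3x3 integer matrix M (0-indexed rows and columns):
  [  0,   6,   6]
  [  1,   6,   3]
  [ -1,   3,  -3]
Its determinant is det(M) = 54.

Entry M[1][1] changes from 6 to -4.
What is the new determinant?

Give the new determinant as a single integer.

det is linear in row 1: changing M[1][1] by delta changes det by delta * cofactor(1,1).
Cofactor C_11 = (-1)^(1+1) * minor(1,1) = 6
Entry delta = -4 - 6 = -10
Det delta = -10 * 6 = -60
New det = 54 + -60 = -6

Answer: -6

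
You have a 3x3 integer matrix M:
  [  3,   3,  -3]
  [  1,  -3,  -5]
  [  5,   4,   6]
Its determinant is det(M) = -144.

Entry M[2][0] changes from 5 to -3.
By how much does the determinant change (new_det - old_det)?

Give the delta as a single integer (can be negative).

Cofactor C_20 = -24
Entry delta = -3 - 5 = -8
Det delta = entry_delta * cofactor = -8 * -24 = 192

Answer: 192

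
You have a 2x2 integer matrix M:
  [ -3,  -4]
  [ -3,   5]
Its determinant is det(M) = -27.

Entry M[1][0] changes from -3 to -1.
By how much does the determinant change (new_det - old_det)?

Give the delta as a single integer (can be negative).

Answer: 8

Derivation:
Cofactor C_10 = 4
Entry delta = -1 - -3 = 2
Det delta = entry_delta * cofactor = 2 * 4 = 8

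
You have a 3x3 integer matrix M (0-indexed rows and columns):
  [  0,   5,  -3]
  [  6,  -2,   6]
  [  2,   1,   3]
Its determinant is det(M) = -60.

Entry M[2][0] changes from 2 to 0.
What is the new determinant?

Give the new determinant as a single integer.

Answer: -108

Derivation:
det is linear in row 2: changing M[2][0] by delta changes det by delta * cofactor(2,0).
Cofactor C_20 = (-1)^(2+0) * minor(2,0) = 24
Entry delta = 0 - 2 = -2
Det delta = -2 * 24 = -48
New det = -60 + -48 = -108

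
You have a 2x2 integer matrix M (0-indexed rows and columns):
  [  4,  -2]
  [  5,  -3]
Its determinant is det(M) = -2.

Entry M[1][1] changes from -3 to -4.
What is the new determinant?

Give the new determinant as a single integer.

det is linear in row 1: changing M[1][1] by delta changes det by delta * cofactor(1,1).
Cofactor C_11 = (-1)^(1+1) * minor(1,1) = 4
Entry delta = -4 - -3 = -1
Det delta = -1 * 4 = -4
New det = -2 + -4 = -6

Answer: -6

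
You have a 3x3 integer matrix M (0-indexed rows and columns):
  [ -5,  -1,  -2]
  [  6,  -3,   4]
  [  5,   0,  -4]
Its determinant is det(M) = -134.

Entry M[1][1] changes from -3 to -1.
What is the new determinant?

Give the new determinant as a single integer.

Answer: -74

Derivation:
det is linear in row 1: changing M[1][1] by delta changes det by delta * cofactor(1,1).
Cofactor C_11 = (-1)^(1+1) * minor(1,1) = 30
Entry delta = -1 - -3 = 2
Det delta = 2 * 30 = 60
New det = -134 + 60 = -74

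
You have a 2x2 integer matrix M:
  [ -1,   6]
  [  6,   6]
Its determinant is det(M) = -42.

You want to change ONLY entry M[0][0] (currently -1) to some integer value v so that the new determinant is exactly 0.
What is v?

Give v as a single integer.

Answer: 6

Derivation:
det is linear in entry M[0][0]: det = old_det + (v - -1) * C_00
Cofactor C_00 = 6
Want det = 0: -42 + (v - -1) * 6 = 0
  (v - -1) = 42 / 6 = 7
  v = -1 + (7) = 6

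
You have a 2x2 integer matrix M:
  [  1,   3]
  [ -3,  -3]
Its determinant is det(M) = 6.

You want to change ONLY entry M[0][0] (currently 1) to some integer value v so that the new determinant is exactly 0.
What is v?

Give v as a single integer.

Answer: 3

Derivation:
det is linear in entry M[0][0]: det = old_det + (v - 1) * C_00
Cofactor C_00 = -3
Want det = 0: 6 + (v - 1) * -3 = 0
  (v - 1) = -6 / -3 = 2
  v = 1 + (2) = 3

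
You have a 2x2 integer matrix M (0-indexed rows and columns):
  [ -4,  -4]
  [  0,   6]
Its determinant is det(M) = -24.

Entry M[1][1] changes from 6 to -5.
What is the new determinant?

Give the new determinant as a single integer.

det is linear in row 1: changing M[1][1] by delta changes det by delta * cofactor(1,1).
Cofactor C_11 = (-1)^(1+1) * minor(1,1) = -4
Entry delta = -5 - 6 = -11
Det delta = -11 * -4 = 44
New det = -24 + 44 = 20

Answer: 20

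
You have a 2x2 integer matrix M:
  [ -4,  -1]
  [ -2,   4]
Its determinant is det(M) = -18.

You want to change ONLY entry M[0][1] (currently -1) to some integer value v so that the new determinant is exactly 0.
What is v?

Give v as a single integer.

Answer: 8

Derivation:
det is linear in entry M[0][1]: det = old_det + (v - -1) * C_01
Cofactor C_01 = 2
Want det = 0: -18 + (v - -1) * 2 = 0
  (v - -1) = 18 / 2 = 9
  v = -1 + (9) = 8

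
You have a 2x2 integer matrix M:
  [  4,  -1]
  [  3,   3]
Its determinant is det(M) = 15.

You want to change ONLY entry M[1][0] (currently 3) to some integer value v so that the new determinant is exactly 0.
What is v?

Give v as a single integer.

Answer: -12

Derivation:
det is linear in entry M[1][0]: det = old_det + (v - 3) * C_10
Cofactor C_10 = 1
Want det = 0: 15 + (v - 3) * 1 = 0
  (v - 3) = -15 / 1 = -15
  v = 3 + (-15) = -12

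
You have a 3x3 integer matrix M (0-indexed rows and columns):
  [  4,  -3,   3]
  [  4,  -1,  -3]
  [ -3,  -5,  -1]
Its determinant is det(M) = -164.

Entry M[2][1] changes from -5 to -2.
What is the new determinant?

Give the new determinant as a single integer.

det is linear in row 2: changing M[2][1] by delta changes det by delta * cofactor(2,1).
Cofactor C_21 = (-1)^(2+1) * minor(2,1) = 24
Entry delta = -2 - -5 = 3
Det delta = 3 * 24 = 72
New det = -164 + 72 = -92

Answer: -92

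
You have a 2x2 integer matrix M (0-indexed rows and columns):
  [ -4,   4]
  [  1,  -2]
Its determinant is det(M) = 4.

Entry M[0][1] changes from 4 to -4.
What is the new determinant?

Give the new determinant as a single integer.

Answer: 12

Derivation:
det is linear in row 0: changing M[0][1] by delta changes det by delta * cofactor(0,1).
Cofactor C_01 = (-1)^(0+1) * minor(0,1) = -1
Entry delta = -4 - 4 = -8
Det delta = -8 * -1 = 8
New det = 4 + 8 = 12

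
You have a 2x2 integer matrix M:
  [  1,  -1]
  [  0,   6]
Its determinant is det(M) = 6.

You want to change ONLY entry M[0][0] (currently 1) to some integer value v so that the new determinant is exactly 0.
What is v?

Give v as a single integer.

Answer: 0

Derivation:
det is linear in entry M[0][0]: det = old_det + (v - 1) * C_00
Cofactor C_00 = 6
Want det = 0: 6 + (v - 1) * 6 = 0
  (v - 1) = -6 / 6 = -1
  v = 1 + (-1) = 0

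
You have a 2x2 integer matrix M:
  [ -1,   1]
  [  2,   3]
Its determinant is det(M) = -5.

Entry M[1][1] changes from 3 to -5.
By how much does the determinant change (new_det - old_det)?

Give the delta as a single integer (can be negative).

Answer: 8

Derivation:
Cofactor C_11 = -1
Entry delta = -5 - 3 = -8
Det delta = entry_delta * cofactor = -8 * -1 = 8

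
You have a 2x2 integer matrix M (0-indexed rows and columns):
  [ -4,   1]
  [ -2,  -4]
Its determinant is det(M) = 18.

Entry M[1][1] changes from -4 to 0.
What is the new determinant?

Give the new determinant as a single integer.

Answer: 2

Derivation:
det is linear in row 1: changing M[1][1] by delta changes det by delta * cofactor(1,1).
Cofactor C_11 = (-1)^(1+1) * minor(1,1) = -4
Entry delta = 0 - -4 = 4
Det delta = 4 * -4 = -16
New det = 18 + -16 = 2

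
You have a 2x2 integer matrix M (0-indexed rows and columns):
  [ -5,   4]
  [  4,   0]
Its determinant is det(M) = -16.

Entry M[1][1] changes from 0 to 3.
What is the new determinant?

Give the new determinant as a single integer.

det is linear in row 1: changing M[1][1] by delta changes det by delta * cofactor(1,1).
Cofactor C_11 = (-1)^(1+1) * minor(1,1) = -5
Entry delta = 3 - 0 = 3
Det delta = 3 * -5 = -15
New det = -16 + -15 = -31

Answer: -31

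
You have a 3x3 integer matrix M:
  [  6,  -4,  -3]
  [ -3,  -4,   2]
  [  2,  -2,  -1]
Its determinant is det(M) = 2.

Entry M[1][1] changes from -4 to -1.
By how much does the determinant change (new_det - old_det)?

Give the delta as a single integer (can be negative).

Cofactor C_11 = 0
Entry delta = -1 - -4 = 3
Det delta = entry_delta * cofactor = 3 * 0 = 0

Answer: 0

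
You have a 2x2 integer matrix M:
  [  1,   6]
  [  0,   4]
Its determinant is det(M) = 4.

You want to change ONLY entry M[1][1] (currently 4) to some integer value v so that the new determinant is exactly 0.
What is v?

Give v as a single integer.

Answer: 0

Derivation:
det is linear in entry M[1][1]: det = old_det + (v - 4) * C_11
Cofactor C_11 = 1
Want det = 0: 4 + (v - 4) * 1 = 0
  (v - 4) = -4 / 1 = -4
  v = 4 + (-4) = 0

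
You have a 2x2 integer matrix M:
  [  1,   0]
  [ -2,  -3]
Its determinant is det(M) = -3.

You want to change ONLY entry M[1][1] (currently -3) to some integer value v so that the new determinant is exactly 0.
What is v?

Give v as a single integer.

det is linear in entry M[1][1]: det = old_det + (v - -3) * C_11
Cofactor C_11 = 1
Want det = 0: -3 + (v - -3) * 1 = 0
  (v - -3) = 3 / 1 = 3
  v = -3 + (3) = 0

Answer: 0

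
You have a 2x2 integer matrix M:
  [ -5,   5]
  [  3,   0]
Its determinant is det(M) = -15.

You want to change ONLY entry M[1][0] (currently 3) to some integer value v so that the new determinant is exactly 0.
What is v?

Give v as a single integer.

det is linear in entry M[1][0]: det = old_det + (v - 3) * C_10
Cofactor C_10 = -5
Want det = 0: -15 + (v - 3) * -5 = 0
  (v - 3) = 15 / -5 = -3
  v = 3 + (-3) = 0

Answer: 0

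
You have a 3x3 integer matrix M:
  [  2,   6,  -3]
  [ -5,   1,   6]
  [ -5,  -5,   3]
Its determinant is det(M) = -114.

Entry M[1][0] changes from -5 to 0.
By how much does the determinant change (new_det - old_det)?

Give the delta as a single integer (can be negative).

Answer: -15

Derivation:
Cofactor C_10 = -3
Entry delta = 0 - -5 = 5
Det delta = entry_delta * cofactor = 5 * -3 = -15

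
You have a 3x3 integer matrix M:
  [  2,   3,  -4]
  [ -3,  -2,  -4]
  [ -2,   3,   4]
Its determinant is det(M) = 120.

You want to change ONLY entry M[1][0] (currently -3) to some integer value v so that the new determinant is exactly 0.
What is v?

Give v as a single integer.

det is linear in entry M[1][0]: det = old_det + (v - -3) * C_10
Cofactor C_10 = -24
Want det = 0: 120 + (v - -3) * -24 = 0
  (v - -3) = -120 / -24 = 5
  v = -3 + (5) = 2

Answer: 2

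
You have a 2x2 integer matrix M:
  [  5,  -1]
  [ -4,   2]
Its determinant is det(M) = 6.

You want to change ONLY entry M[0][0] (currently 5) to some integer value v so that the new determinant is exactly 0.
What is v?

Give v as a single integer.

Answer: 2

Derivation:
det is linear in entry M[0][0]: det = old_det + (v - 5) * C_00
Cofactor C_00 = 2
Want det = 0: 6 + (v - 5) * 2 = 0
  (v - 5) = -6 / 2 = -3
  v = 5 + (-3) = 2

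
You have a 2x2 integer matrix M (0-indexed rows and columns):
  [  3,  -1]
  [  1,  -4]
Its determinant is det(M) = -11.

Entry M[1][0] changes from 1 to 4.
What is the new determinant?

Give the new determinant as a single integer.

det is linear in row 1: changing M[1][0] by delta changes det by delta * cofactor(1,0).
Cofactor C_10 = (-1)^(1+0) * minor(1,0) = 1
Entry delta = 4 - 1 = 3
Det delta = 3 * 1 = 3
New det = -11 + 3 = -8

Answer: -8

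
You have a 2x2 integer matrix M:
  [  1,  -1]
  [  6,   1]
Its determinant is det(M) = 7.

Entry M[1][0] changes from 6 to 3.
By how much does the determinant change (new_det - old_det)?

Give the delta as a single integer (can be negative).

Cofactor C_10 = 1
Entry delta = 3 - 6 = -3
Det delta = entry_delta * cofactor = -3 * 1 = -3

Answer: -3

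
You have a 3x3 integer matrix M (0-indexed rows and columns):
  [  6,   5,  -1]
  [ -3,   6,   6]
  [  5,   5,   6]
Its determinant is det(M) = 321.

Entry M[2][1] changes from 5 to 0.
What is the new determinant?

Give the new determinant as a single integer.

Answer: 486

Derivation:
det is linear in row 2: changing M[2][1] by delta changes det by delta * cofactor(2,1).
Cofactor C_21 = (-1)^(2+1) * minor(2,1) = -33
Entry delta = 0 - 5 = -5
Det delta = -5 * -33 = 165
New det = 321 + 165 = 486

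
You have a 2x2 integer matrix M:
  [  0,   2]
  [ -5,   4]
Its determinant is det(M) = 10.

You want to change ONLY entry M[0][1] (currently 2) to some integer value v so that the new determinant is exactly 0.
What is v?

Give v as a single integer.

Answer: 0

Derivation:
det is linear in entry M[0][1]: det = old_det + (v - 2) * C_01
Cofactor C_01 = 5
Want det = 0: 10 + (v - 2) * 5 = 0
  (v - 2) = -10 / 5 = -2
  v = 2 + (-2) = 0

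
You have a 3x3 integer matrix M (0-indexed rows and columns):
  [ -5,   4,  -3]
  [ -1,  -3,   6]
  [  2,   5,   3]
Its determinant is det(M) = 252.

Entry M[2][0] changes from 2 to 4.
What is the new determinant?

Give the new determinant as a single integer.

det is linear in row 2: changing M[2][0] by delta changes det by delta * cofactor(2,0).
Cofactor C_20 = (-1)^(2+0) * minor(2,0) = 15
Entry delta = 4 - 2 = 2
Det delta = 2 * 15 = 30
New det = 252 + 30 = 282

Answer: 282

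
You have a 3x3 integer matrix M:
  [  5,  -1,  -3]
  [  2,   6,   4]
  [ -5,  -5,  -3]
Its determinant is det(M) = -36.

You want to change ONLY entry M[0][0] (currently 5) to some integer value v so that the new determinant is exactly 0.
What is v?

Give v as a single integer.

det is linear in entry M[0][0]: det = old_det + (v - 5) * C_00
Cofactor C_00 = 2
Want det = 0: -36 + (v - 5) * 2 = 0
  (v - 5) = 36 / 2 = 18
  v = 5 + (18) = 23

Answer: 23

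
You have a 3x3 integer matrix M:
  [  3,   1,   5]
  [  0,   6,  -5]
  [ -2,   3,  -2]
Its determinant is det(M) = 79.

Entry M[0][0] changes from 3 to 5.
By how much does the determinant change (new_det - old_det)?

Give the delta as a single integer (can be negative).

Answer: 6

Derivation:
Cofactor C_00 = 3
Entry delta = 5 - 3 = 2
Det delta = entry_delta * cofactor = 2 * 3 = 6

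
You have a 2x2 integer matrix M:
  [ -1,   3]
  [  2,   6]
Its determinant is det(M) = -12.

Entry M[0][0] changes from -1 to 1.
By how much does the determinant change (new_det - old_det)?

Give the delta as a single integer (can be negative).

Answer: 12

Derivation:
Cofactor C_00 = 6
Entry delta = 1 - -1 = 2
Det delta = entry_delta * cofactor = 2 * 6 = 12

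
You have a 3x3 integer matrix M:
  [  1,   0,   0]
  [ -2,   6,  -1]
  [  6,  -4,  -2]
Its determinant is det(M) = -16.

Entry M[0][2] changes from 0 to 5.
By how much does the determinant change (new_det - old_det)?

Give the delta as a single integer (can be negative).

Answer: -140

Derivation:
Cofactor C_02 = -28
Entry delta = 5 - 0 = 5
Det delta = entry_delta * cofactor = 5 * -28 = -140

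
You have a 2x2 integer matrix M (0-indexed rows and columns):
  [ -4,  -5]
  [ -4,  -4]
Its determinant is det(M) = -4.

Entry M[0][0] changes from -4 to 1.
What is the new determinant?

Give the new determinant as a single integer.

det is linear in row 0: changing M[0][0] by delta changes det by delta * cofactor(0,0).
Cofactor C_00 = (-1)^(0+0) * minor(0,0) = -4
Entry delta = 1 - -4 = 5
Det delta = 5 * -4 = -20
New det = -4 + -20 = -24

Answer: -24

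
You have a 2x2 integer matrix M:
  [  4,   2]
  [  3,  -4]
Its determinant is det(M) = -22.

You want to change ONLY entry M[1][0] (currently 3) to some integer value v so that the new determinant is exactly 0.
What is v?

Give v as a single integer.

Answer: -8

Derivation:
det is linear in entry M[1][0]: det = old_det + (v - 3) * C_10
Cofactor C_10 = -2
Want det = 0: -22 + (v - 3) * -2 = 0
  (v - 3) = 22 / -2 = -11
  v = 3 + (-11) = -8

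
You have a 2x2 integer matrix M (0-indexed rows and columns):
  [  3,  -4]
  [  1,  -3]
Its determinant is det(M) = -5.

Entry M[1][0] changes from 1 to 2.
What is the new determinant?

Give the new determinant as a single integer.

Answer: -1

Derivation:
det is linear in row 1: changing M[1][0] by delta changes det by delta * cofactor(1,0).
Cofactor C_10 = (-1)^(1+0) * minor(1,0) = 4
Entry delta = 2 - 1 = 1
Det delta = 1 * 4 = 4
New det = -5 + 4 = -1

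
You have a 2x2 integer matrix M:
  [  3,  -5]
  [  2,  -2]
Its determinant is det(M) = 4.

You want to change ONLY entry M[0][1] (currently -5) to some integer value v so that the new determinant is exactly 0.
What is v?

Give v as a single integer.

Answer: -3

Derivation:
det is linear in entry M[0][1]: det = old_det + (v - -5) * C_01
Cofactor C_01 = -2
Want det = 0: 4 + (v - -5) * -2 = 0
  (v - -5) = -4 / -2 = 2
  v = -5 + (2) = -3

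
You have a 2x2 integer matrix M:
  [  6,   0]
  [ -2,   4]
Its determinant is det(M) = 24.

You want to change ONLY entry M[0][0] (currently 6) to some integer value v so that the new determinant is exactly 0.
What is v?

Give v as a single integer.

det is linear in entry M[0][0]: det = old_det + (v - 6) * C_00
Cofactor C_00 = 4
Want det = 0: 24 + (v - 6) * 4 = 0
  (v - 6) = -24 / 4 = -6
  v = 6 + (-6) = 0

Answer: 0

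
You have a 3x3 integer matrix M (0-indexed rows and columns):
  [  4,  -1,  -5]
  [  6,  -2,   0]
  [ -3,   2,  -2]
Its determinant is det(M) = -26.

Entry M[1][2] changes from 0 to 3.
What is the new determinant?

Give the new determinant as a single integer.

Answer: -41

Derivation:
det is linear in row 1: changing M[1][2] by delta changes det by delta * cofactor(1,2).
Cofactor C_12 = (-1)^(1+2) * minor(1,2) = -5
Entry delta = 3 - 0 = 3
Det delta = 3 * -5 = -15
New det = -26 + -15 = -41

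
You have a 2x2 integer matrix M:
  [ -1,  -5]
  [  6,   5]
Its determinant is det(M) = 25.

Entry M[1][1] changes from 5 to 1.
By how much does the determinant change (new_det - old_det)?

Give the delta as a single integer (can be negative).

Answer: 4

Derivation:
Cofactor C_11 = -1
Entry delta = 1 - 5 = -4
Det delta = entry_delta * cofactor = -4 * -1 = 4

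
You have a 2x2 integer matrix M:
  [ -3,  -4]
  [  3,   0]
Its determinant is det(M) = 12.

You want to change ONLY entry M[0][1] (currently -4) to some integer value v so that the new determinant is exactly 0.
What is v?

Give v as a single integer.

det is linear in entry M[0][1]: det = old_det + (v - -4) * C_01
Cofactor C_01 = -3
Want det = 0: 12 + (v - -4) * -3 = 0
  (v - -4) = -12 / -3 = 4
  v = -4 + (4) = 0

Answer: 0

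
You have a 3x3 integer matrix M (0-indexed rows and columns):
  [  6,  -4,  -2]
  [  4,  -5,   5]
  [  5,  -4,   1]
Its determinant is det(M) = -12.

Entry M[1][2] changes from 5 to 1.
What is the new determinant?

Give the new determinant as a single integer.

det is linear in row 1: changing M[1][2] by delta changes det by delta * cofactor(1,2).
Cofactor C_12 = (-1)^(1+2) * minor(1,2) = 4
Entry delta = 1 - 5 = -4
Det delta = -4 * 4 = -16
New det = -12 + -16 = -28

Answer: -28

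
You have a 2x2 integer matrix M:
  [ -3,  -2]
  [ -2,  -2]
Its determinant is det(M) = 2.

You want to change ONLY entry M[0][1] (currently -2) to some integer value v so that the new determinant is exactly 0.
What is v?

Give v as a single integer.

det is linear in entry M[0][1]: det = old_det + (v - -2) * C_01
Cofactor C_01 = 2
Want det = 0: 2 + (v - -2) * 2 = 0
  (v - -2) = -2 / 2 = -1
  v = -2 + (-1) = -3

Answer: -3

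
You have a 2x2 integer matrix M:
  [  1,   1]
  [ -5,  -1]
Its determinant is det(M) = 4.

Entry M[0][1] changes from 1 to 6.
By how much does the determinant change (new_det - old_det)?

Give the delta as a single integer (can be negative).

Cofactor C_01 = 5
Entry delta = 6 - 1 = 5
Det delta = entry_delta * cofactor = 5 * 5 = 25

Answer: 25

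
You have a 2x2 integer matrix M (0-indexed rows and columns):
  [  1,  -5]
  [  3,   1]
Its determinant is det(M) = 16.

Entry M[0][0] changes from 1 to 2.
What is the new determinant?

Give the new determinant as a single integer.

det is linear in row 0: changing M[0][0] by delta changes det by delta * cofactor(0,0).
Cofactor C_00 = (-1)^(0+0) * minor(0,0) = 1
Entry delta = 2 - 1 = 1
Det delta = 1 * 1 = 1
New det = 16 + 1 = 17

Answer: 17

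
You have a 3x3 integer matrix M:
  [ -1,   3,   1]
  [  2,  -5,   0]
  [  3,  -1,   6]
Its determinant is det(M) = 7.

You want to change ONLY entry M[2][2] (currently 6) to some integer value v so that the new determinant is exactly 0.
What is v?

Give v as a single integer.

det is linear in entry M[2][2]: det = old_det + (v - 6) * C_22
Cofactor C_22 = -1
Want det = 0: 7 + (v - 6) * -1 = 0
  (v - 6) = -7 / -1 = 7
  v = 6 + (7) = 13

Answer: 13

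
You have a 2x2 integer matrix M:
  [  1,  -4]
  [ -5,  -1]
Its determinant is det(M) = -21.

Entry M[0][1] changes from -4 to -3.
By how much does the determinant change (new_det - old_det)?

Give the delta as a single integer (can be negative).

Answer: 5

Derivation:
Cofactor C_01 = 5
Entry delta = -3 - -4 = 1
Det delta = entry_delta * cofactor = 1 * 5 = 5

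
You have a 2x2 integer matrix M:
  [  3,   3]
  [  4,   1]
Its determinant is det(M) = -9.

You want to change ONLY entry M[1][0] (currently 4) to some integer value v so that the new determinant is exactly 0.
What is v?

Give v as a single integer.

det is linear in entry M[1][0]: det = old_det + (v - 4) * C_10
Cofactor C_10 = -3
Want det = 0: -9 + (v - 4) * -3 = 0
  (v - 4) = 9 / -3 = -3
  v = 4 + (-3) = 1

Answer: 1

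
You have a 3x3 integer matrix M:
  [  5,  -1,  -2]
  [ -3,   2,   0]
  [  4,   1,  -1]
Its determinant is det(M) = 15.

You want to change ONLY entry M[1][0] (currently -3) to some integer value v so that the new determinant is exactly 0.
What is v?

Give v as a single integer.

det is linear in entry M[1][0]: det = old_det + (v - -3) * C_10
Cofactor C_10 = -3
Want det = 0: 15 + (v - -3) * -3 = 0
  (v - -3) = -15 / -3 = 5
  v = -3 + (5) = 2

Answer: 2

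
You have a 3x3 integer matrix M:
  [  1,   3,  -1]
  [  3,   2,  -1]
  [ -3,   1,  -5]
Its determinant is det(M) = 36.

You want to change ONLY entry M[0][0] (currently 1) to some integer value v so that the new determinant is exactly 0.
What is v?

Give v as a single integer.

det is linear in entry M[0][0]: det = old_det + (v - 1) * C_00
Cofactor C_00 = -9
Want det = 0: 36 + (v - 1) * -9 = 0
  (v - 1) = -36 / -9 = 4
  v = 1 + (4) = 5

Answer: 5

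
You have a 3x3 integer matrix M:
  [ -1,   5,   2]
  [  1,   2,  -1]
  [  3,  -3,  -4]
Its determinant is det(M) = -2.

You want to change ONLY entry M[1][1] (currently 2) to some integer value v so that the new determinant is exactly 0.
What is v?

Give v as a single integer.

Answer: 1

Derivation:
det is linear in entry M[1][1]: det = old_det + (v - 2) * C_11
Cofactor C_11 = -2
Want det = 0: -2 + (v - 2) * -2 = 0
  (v - 2) = 2 / -2 = -1
  v = 2 + (-1) = 1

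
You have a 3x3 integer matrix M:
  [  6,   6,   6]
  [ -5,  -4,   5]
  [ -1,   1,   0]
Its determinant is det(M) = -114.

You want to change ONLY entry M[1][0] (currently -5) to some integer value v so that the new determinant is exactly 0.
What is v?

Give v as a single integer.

Answer: 14

Derivation:
det is linear in entry M[1][0]: det = old_det + (v - -5) * C_10
Cofactor C_10 = 6
Want det = 0: -114 + (v - -5) * 6 = 0
  (v - -5) = 114 / 6 = 19
  v = -5 + (19) = 14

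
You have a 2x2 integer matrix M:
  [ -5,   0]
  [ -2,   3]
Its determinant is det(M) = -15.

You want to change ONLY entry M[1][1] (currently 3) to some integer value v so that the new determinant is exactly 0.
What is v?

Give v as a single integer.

det is linear in entry M[1][1]: det = old_det + (v - 3) * C_11
Cofactor C_11 = -5
Want det = 0: -15 + (v - 3) * -5 = 0
  (v - 3) = 15 / -5 = -3
  v = 3 + (-3) = 0

Answer: 0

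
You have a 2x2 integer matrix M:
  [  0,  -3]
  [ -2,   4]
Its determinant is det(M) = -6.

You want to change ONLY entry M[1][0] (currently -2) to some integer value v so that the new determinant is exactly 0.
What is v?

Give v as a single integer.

Answer: 0

Derivation:
det is linear in entry M[1][0]: det = old_det + (v - -2) * C_10
Cofactor C_10 = 3
Want det = 0: -6 + (v - -2) * 3 = 0
  (v - -2) = 6 / 3 = 2
  v = -2 + (2) = 0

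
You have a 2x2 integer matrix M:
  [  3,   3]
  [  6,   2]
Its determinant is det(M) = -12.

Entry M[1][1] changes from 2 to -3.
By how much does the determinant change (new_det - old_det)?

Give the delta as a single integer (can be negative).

Answer: -15

Derivation:
Cofactor C_11 = 3
Entry delta = -3 - 2 = -5
Det delta = entry_delta * cofactor = -5 * 3 = -15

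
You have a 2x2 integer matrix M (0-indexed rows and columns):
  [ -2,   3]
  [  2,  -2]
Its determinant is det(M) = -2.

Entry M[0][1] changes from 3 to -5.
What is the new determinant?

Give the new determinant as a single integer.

Answer: 14

Derivation:
det is linear in row 0: changing M[0][1] by delta changes det by delta * cofactor(0,1).
Cofactor C_01 = (-1)^(0+1) * minor(0,1) = -2
Entry delta = -5 - 3 = -8
Det delta = -8 * -2 = 16
New det = -2 + 16 = 14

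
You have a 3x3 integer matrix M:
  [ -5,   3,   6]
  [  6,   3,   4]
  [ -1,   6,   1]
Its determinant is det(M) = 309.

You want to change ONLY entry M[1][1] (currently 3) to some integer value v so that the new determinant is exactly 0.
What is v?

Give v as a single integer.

det is linear in entry M[1][1]: det = old_det + (v - 3) * C_11
Cofactor C_11 = 1
Want det = 0: 309 + (v - 3) * 1 = 0
  (v - 3) = -309 / 1 = -309
  v = 3 + (-309) = -306

Answer: -306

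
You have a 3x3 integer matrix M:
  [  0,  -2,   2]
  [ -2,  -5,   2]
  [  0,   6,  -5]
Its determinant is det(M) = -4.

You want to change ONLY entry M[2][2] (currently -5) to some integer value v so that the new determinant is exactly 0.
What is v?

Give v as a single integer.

Answer: -6

Derivation:
det is linear in entry M[2][2]: det = old_det + (v - -5) * C_22
Cofactor C_22 = -4
Want det = 0: -4 + (v - -5) * -4 = 0
  (v - -5) = 4 / -4 = -1
  v = -5 + (-1) = -6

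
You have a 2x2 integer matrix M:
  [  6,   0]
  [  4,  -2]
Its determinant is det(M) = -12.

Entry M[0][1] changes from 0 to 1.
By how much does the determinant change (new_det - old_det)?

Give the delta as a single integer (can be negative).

Cofactor C_01 = -4
Entry delta = 1 - 0 = 1
Det delta = entry_delta * cofactor = 1 * -4 = -4

Answer: -4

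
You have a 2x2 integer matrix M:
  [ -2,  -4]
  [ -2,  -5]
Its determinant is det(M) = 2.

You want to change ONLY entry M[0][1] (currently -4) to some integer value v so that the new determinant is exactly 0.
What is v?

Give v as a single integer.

Answer: -5

Derivation:
det is linear in entry M[0][1]: det = old_det + (v - -4) * C_01
Cofactor C_01 = 2
Want det = 0: 2 + (v - -4) * 2 = 0
  (v - -4) = -2 / 2 = -1
  v = -4 + (-1) = -5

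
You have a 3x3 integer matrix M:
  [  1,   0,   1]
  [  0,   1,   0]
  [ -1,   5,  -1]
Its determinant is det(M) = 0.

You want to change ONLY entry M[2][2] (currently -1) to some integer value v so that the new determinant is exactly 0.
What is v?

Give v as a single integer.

det is linear in entry M[2][2]: det = old_det + (v - -1) * C_22
Cofactor C_22 = 1
Want det = 0: 0 + (v - -1) * 1 = 0
  (v - -1) = 0 / 1 = 0
  v = -1 + (0) = -1

Answer: -1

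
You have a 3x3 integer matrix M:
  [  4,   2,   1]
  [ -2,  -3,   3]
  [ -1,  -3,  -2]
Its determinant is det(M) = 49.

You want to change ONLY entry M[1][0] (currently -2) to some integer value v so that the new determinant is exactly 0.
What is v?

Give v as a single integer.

det is linear in entry M[1][0]: det = old_det + (v - -2) * C_10
Cofactor C_10 = 1
Want det = 0: 49 + (v - -2) * 1 = 0
  (v - -2) = -49 / 1 = -49
  v = -2 + (-49) = -51

Answer: -51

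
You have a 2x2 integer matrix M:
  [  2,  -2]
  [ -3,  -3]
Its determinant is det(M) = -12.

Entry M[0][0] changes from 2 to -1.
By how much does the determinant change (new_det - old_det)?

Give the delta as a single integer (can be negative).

Cofactor C_00 = -3
Entry delta = -1 - 2 = -3
Det delta = entry_delta * cofactor = -3 * -3 = 9

Answer: 9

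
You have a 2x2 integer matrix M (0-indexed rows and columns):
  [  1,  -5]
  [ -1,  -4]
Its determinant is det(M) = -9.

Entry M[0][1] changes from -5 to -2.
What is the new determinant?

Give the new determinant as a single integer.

Answer: -6

Derivation:
det is linear in row 0: changing M[0][1] by delta changes det by delta * cofactor(0,1).
Cofactor C_01 = (-1)^(0+1) * minor(0,1) = 1
Entry delta = -2 - -5 = 3
Det delta = 3 * 1 = 3
New det = -9 + 3 = -6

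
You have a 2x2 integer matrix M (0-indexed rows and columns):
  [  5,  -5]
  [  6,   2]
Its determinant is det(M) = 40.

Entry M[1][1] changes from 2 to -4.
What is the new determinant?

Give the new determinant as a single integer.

det is linear in row 1: changing M[1][1] by delta changes det by delta * cofactor(1,1).
Cofactor C_11 = (-1)^(1+1) * minor(1,1) = 5
Entry delta = -4 - 2 = -6
Det delta = -6 * 5 = -30
New det = 40 + -30 = 10

Answer: 10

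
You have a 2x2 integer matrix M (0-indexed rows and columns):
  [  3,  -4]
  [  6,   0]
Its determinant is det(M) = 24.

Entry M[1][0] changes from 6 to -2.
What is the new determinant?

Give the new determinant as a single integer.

Answer: -8

Derivation:
det is linear in row 1: changing M[1][0] by delta changes det by delta * cofactor(1,0).
Cofactor C_10 = (-1)^(1+0) * minor(1,0) = 4
Entry delta = -2 - 6 = -8
Det delta = -8 * 4 = -32
New det = 24 + -32 = -8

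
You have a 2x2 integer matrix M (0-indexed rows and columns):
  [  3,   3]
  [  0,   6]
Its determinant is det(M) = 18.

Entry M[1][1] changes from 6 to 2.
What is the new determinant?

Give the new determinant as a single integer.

det is linear in row 1: changing M[1][1] by delta changes det by delta * cofactor(1,1).
Cofactor C_11 = (-1)^(1+1) * minor(1,1) = 3
Entry delta = 2 - 6 = -4
Det delta = -4 * 3 = -12
New det = 18 + -12 = 6

Answer: 6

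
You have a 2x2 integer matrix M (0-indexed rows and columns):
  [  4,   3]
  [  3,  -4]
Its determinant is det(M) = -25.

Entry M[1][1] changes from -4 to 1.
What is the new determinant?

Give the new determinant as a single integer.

Answer: -5

Derivation:
det is linear in row 1: changing M[1][1] by delta changes det by delta * cofactor(1,1).
Cofactor C_11 = (-1)^(1+1) * minor(1,1) = 4
Entry delta = 1 - -4 = 5
Det delta = 5 * 4 = 20
New det = -25 + 20 = -5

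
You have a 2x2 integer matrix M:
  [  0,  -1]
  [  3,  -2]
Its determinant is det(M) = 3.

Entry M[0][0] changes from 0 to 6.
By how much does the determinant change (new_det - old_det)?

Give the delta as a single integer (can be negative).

Cofactor C_00 = -2
Entry delta = 6 - 0 = 6
Det delta = entry_delta * cofactor = 6 * -2 = -12

Answer: -12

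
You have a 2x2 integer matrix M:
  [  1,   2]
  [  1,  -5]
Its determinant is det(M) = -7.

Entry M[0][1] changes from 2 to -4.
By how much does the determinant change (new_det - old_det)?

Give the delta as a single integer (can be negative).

Cofactor C_01 = -1
Entry delta = -4 - 2 = -6
Det delta = entry_delta * cofactor = -6 * -1 = 6

Answer: 6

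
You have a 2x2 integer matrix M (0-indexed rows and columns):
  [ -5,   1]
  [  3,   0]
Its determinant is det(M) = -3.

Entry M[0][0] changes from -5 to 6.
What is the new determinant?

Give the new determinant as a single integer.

det is linear in row 0: changing M[0][0] by delta changes det by delta * cofactor(0,0).
Cofactor C_00 = (-1)^(0+0) * minor(0,0) = 0
Entry delta = 6 - -5 = 11
Det delta = 11 * 0 = 0
New det = -3 + 0 = -3

Answer: -3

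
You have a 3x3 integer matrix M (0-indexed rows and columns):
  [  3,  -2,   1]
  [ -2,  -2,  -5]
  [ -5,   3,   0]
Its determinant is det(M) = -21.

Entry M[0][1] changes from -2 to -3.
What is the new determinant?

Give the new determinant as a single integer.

det is linear in row 0: changing M[0][1] by delta changes det by delta * cofactor(0,1).
Cofactor C_01 = (-1)^(0+1) * minor(0,1) = 25
Entry delta = -3 - -2 = -1
Det delta = -1 * 25 = -25
New det = -21 + -25 = -46

Answer: -46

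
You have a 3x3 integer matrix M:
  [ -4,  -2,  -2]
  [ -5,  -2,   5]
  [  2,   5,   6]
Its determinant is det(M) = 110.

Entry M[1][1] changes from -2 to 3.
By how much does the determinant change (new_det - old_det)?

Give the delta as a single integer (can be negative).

Cofactor C_11 = -20
Entry delta = 3 - -2 = 5
Det delta = entry_delta * cofactor = 5 * -20 = -100

Answer: -100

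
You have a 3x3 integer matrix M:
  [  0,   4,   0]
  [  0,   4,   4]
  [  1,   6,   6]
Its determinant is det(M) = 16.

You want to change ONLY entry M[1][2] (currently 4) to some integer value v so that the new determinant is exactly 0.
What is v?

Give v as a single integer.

det is linear in entry M[1][2]: det = old_det + (v - 4) * C_12
Cofactor C_12 = 4
Want det = 0: 16 + (v - 4) * 4 = 0
  (v - 4) = -16 / 4 = -4
  v = 4 + (-4) = 0

Answer: 0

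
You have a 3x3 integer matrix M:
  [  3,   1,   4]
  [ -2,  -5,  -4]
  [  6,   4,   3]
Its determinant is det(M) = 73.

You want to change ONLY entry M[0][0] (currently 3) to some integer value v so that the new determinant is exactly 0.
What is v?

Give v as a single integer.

det is linear in entry M[0][0]: det = old_det + (v - 3) * C_00
Cofactor C_00 = 1
Want det = 0: 73 + (v - 3) * 1 = 0
  (v - 3) = -73 / 1 = -73
  v = 3 + (-73) = -70

Answer: -70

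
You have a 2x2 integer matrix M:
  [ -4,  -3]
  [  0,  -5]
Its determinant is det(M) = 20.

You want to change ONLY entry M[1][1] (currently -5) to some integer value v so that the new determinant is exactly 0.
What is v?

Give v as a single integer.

det is linear in entry M[1][1]: det = old_det + (v - -5) * C_11
Cofactor C_11 = -4
Want det = 0: 20 + (v - -5) * -4 = 0
  (v - -5) = -20 / -4 = 5
  v = -5 + (5) = 0

Answer: 0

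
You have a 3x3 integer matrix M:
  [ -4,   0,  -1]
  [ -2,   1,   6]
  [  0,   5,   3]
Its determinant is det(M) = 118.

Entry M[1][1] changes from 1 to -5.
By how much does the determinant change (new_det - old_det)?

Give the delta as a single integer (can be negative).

Answer: 72

Derivation:
Cofactor C_11 = -12
Entry delta = -5 - 1 = -6
Det delta = entry_delta * cofactor = -6 * -12 = 72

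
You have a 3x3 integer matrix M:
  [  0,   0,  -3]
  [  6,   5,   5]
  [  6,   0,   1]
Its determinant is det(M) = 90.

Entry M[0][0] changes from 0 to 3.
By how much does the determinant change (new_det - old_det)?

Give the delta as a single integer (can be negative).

Answer: 15

Derivation:
Cofactor C_00 = 5
Entry delta = 3 - 0 = 3
Det delta = entry_delta * cofactor = 3 * 5 = 15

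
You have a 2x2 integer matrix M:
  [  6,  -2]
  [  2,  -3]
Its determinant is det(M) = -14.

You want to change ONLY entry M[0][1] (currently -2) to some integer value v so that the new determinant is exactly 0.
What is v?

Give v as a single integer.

det is linear in entry M[0][1]: det = old_det + (v - -2) * C_01
Cofactor C_01 = -2
Want det = 0: -14 + (v - -2) * -2 = 0
  (v - -2) = 14 / -2 = -7
  v = -2 + (-7) = -9

Answer: -9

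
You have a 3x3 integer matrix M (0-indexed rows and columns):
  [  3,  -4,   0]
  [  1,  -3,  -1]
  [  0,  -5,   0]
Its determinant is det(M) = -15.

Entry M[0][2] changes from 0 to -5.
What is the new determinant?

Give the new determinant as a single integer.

det is linear in row 0: changing M[0][2] by delta changes det by delta * cofactor(0,2).
Cofactor C_02 = (-1)^(0+2) * minor(0,2) = -5
Entry delta = -5 - 0 = -5
Det delta = -5 * -5 = 25
New det = -15 + 25 = 10

Answer: 10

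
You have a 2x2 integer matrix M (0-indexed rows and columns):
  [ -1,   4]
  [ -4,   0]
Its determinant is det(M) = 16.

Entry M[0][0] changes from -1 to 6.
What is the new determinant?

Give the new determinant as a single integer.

det is linear in row 0: changing M[0][0] by delta changes det by delta * cofactor(0,0).
Cofactor C_00 = (-1)^(0+0) * minor(0,0) = 0
Entry delta = 6 - -1 = 7
Det delta = 7 * 0 = 0
New det = 16 + 0 = 16

Answer: 16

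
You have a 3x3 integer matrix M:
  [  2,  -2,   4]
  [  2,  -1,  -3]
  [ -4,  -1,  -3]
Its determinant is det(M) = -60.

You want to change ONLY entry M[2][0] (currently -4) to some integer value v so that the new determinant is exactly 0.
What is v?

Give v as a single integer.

det is linear in entry M[2][0]: det = old_det + (v - -4) * C_20
Cofactor C_20 = 10
Want det = 0: -60 + (v - -4) * 10 = 0
  (v - -4) = 60 / 10 = 6
  v = -4 + (6) = 2

Answer: 2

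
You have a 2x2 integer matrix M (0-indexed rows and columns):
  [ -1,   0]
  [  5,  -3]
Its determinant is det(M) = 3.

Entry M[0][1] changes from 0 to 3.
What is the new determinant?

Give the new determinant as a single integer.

Answer: -12

Derivation:
det is linear in row 0: changing M[0][1] by delta changes det by delta * cofactor(0,1).
Cofactor C_01 = (-1)^(0+1) * minor(0,1) = -5
Entry delta = 3 - 0 = 3
Det delta = 3 * -5 = -15
New det = 3 + -15 = -12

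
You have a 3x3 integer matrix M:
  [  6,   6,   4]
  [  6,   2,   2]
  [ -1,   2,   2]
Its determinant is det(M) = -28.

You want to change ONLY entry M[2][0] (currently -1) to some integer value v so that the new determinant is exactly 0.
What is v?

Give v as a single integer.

det is linear in entry M[2][0]: det = old_det + (v - -1) * C_20
Cofactor C_20 = 4
Want det = 0: -28 + (v - -1) * 4 = 0
  (v - -1) = 28 / 4 = 7
  v = -1 + (7) = 6

Answer: 6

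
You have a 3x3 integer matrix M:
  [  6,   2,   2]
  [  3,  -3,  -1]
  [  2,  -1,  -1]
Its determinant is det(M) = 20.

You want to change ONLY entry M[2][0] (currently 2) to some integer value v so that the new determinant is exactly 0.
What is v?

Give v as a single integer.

Answer: -3

Derivation:
det is linear in entry M[2][0]: det = old_det + (v - 2) * C_20
Cofactor C_20 = 4
Want det = 0: 20 + (v - 2) * 4 = 0
  (v - 2) = -20 / 4 = -5
  v = 2 + (-5) = -3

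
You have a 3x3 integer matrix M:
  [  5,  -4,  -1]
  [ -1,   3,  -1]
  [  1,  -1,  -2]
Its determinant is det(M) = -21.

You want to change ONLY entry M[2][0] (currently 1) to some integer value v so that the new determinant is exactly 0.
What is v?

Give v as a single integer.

Answer: 4

Derivation:
det is linear in entry M[2][0]: det = old_det + (v - 1) * C_20
Cofactor C_20 = 7
Want det = 0: -21 + (v - 1) * 7 = 0
  (v - 1) = 21 / 7 = 3
  v = 1 + (3) = 4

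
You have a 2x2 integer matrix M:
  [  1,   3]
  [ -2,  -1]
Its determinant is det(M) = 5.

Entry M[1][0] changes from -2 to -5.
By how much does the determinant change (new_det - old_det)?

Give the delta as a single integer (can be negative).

Cofactor C_10 = -3
Entry delta = -5 - -2 = -3
Det delta = entry_delta * cofactor = -3 * -3 = 9

Answer: 9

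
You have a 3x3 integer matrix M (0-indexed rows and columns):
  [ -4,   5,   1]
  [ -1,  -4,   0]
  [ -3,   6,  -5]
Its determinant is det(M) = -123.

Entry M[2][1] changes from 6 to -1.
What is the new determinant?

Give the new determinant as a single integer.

det is linear in row 2: changing M[2][1] by delta changes det by delta * cofactor(2,1).
Cofactor C_21 = (-1)^(2+1) * minor(2,1) = -1
Entry delta = -1 - 6 = -7
Det delta = -7 * -1 = 7
New det = -123 + 7 = -116

Answer: -116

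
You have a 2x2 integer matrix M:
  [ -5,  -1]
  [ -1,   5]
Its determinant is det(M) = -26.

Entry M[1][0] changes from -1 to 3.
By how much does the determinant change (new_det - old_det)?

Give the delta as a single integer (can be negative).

Answer: 4

Derivation:
Cofactor C_10 = 1
Entry delta = 3 - -1 = 4
Det delta = entry_delta * cofactor = 4 * 1 = 4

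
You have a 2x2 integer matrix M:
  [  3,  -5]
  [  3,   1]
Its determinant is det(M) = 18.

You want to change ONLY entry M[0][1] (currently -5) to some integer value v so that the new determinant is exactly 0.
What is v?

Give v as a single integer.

Answer: 1

Derivation:
det is linear in entry M[0][1]: det = old_det + (v - -5) * C_01
Cofactor C_01 = -3
Want det = 0: 18 + (v - -5) * -3 = 0
  (v - -5) = -18 / -3 = 6
  v = -5 + (6) = 1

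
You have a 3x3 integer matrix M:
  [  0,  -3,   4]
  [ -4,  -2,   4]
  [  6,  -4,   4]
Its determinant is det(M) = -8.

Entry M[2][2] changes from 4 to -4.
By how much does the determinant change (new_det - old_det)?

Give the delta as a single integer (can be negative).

Cofactor C_22 = -12
Entry delta = -4 - 4 = -8
Det delta = entry_delta * cofactor = -8 * -12 = 96

Answer: 96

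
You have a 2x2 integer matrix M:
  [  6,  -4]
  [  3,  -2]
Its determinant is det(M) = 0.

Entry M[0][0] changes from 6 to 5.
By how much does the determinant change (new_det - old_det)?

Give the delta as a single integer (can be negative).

Cofactor C_00 = -2
Entry delta = 5 - 6 = -1
Det delta = entry_delta * cofactor = -1 * -2 = 2

Answer: 2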